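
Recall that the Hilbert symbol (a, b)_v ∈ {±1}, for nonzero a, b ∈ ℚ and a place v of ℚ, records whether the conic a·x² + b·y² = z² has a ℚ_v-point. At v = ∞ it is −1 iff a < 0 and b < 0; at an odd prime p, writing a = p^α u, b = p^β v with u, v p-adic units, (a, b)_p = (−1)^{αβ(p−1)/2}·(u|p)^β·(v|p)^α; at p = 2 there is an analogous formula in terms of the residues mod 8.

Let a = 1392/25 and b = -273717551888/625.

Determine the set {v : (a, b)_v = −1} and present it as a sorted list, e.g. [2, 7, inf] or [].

[2, 11]

Mod squares: a ≡ 87, b ≡ -168113. Check v ∈ {∞, 2, 3, 5, 11, 17, 29, 31}.
v=17: a=17^0·(≡4), b=17^1·(≡3) mod 17; (4|17)=+1, (3|17)=-1; (−1)^{0·1·8}·(+1)^1·(-1)^0 = +1.
v=11: a=11^0·(≡2), b=11^3·(≡6) mod 11; (2|11)=-1, (6|11)=-1; (−1)^{0·3·5}·(-1)^3·(-1)^0 = -1.
v=31: a=31^0·(≡16), b=31^1·(≡10) mod 31; (16|31)=+1, (10|31)=+1; (−1)^{0·1·15}·(+1)^1·(+1)^0 = +1.
v=3: a=3^1·(≡2), b=3^0·(≡1) mod 3; (2|3)=-1, (1|3)=+1; (−1)^{1·0·1}·(-1)^0·(+1)^1 = +1.
v=∞: 87 > 0 and -168113 < 0  ⇒  (a,b)_∞ = +1.
v=29: a=29^1·(≡17), b=29^3·(≡15) mod 29; (17|29)=-1, (15|29)=-1; (−1)^{1·3·14}·(-1)^3·(-1)^1 = +1.
v=5: a=5^-2·(≡2), b=5^-4·(≡2) mod 5; (2|5)=-1, (2|5)=-1; (−1)^{-2·-4·2}·(-1)^-4·(-1)^-2 = +1.
v=2: v_2(a)=4, v_2(b)=4; units ≡ 7, 7 (mod 8); ε·ε+αω+βω = 1·1+4·0+4·0 ≡ 1  ⇒  (a,b)_2 = -1.
|Ram(87, -168113)| = 2, even; anisotropic at {2, 11}.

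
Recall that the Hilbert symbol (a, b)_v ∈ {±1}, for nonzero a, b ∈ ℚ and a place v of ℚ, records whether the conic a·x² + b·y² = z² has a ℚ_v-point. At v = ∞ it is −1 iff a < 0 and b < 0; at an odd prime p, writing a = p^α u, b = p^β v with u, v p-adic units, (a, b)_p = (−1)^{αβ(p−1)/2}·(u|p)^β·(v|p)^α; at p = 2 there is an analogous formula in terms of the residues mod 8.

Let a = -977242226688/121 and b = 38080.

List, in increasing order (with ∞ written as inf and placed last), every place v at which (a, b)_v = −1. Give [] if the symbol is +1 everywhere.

Mod squares: a ≡ -13, b ≡ 595. Check v ∈ {∞, 2, 3, 5, 7, 11, 13, 17}.
v=5: a=5^0·(≡2), b=5^1·(≡1) mod 5; (2|5)=-1, (1|5)=+1; (−1)^{0·1·2}·(-1)^1·(+1)^0 = -1.
v=7: a=7^2·(≡1), b=7^1·(≡1) mod 7; (1|7)=+1, (1|7)=+1; (−1)^{2·1·3}·(+1)^1·(+1)^2 = +1.
v=13: a=13^1·(≡4), b=13^0·(≡3) mod 13; (4|13)=+1, (3|13)=+1; (−1)^{1·0·6}·(+1)^0·(+1)^1 = +1.
v=2: v_2(a)=16, v_2(b)=6; units ≡ 3, 3 (mod 8); ε·ε+αω+βω = 1·1+16·1+6·1 ≡ 1  ⇒  (a,b)_2 = -1.
v=∞: -13 < 0 and 595 > 0  ⇒  (a,b)_∞ = +1.
v=3: a=3^4·(≡2), b=3^0·(≡1) mod 3; (2|3)=-1, (1|3)=+1; (−1)^{4·0·1}·(-1)^0·(+1)^4 = +1.
v=11: a=11^-2·(≡9), b=11^0·(≡9) mod 11; (9|11)=+1, (9|11)=+1; (−1)^{-2·0·5}·(+1)^0·(+1)^-2 = +1.
v=17: a=17^2·(≡16), b=17^1·(≡13) mod 17; (16|17)=+1, (13|17)=+1; (−1)^{2·1·8}·(+1)^1·(+1)^2 = +1.
|Ram(-13, 595)| = 2, even; anisotropic at {2, 5}.

[2, 5]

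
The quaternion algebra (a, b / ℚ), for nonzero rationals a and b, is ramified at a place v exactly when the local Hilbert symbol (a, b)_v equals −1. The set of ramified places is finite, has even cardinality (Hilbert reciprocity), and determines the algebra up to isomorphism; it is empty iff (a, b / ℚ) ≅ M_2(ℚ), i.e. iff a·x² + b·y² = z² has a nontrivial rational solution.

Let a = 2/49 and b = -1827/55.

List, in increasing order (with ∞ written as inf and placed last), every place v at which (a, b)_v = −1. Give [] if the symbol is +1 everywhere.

[2, 5, 11, 29]

(a, b) ≡ (2, -11165) mod (ℚ^×)²; places V = {2, 3, 5, 7, 11, 29, ∞}.
(a,b)_7: α=-2, u≡2; β=1, v≡2 (mod 7); (2|7)=+1, (2|7)=+1; sign (−1)^0·+1^1·+1^-2 = +1.
(a,b)_2: α=1, β=0; u≡1, v≡3 (mod 8); ε(u)ε(v)=0·1, αω(v)=1·1, βω(u)=0·0; sum ≡ 1  ⇒  -1.
(a,b)_3: α=0, u≡2; β=2, v≡1 (mod 3); (2|3)=-1, (1|3)=+1; sign (−1)^0·-1^2·+1^0 = +1.
(a,b)_5: α=0, u≡3; β=-1, v≡3 (mod 5); (3|5)=-1, (3|5)=-1; sign (−1)^0·-1^-1·-1^0 = -1.
(a,b)_11: α=0, u≡7; β=-1, v≡2 (mod 11); (7|11)=-1, (2|11)=-1; sign (−1)^0·-1^-1·-1^0 = -1.
(a,b)_∞: sgn(2)=+, sgn(-11165)=−, so +1.
(a,b)_29: α=0, u≡3; β=1, v≡21 (mod 29); (3|29)=-1, (21|29)=-1; sign (−1)^0·-1^1·-1^0 = -1.
Ram(2, -11165) = {2, 5, 11, 29}; no ℚ_2-point on the conic.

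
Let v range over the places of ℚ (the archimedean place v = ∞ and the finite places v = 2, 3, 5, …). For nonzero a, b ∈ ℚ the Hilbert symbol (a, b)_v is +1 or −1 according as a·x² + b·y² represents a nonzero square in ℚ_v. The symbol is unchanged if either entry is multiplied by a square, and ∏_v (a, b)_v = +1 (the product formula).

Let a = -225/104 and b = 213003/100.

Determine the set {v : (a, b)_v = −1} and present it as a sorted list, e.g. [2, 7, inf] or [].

(a, b) ≡ (-26, 483) mod (ℚ^×)²; places V = {2, 3, 5, 7, 13, 23, ∞}.
(a,b)_23: α=0, u≡10; β=1, v≡22 (mod 23); (10|23)=-1, (22|23)=-1; sign (−1)^0·-1^1·-1^0 = -1.
(a,b)_∞: sgn(-26)=−, sgn(483)=+, so +1.
(a,b)_13: α=-1, u≡6; β=0, v≡7 (mod 13); (6|13)=-1, (7|13)=-1; sign (−1)^0·-1^0·-1^-1 = -1.
(a,b)_7: α=0, u≡1; β=3, v≡6 (mod 7); (1|7)=+1, (6|7)=-1; sign (−1)^0·+1^3·-1^0 = +1.
(a,b)_2: α=-3, β=-2; u≡3, v≡3 (mod 8); ε(u)ε(v)=1·1, αω(v)=-3·1, βω(u)=-2·1; sum ≡ 0  ⇒  +1.
(a,b)_5: α=2, u≡4; β=-2, v≡2 (mod 5); (4|5)=+1, (2|5)=-1; sign (−1)^0·+1^-2·-1^2 = +1.
(a,b)_3: α=2, u≡1; β=3, v≡2 (mod 3); (1|3)=+1, (2|3)=-1; sign (−1)^0·+1^3·-1^2 = +1.
(-26, 483 / ℚ) ramifies at {13, 23}: a division algebra.

[13, 23]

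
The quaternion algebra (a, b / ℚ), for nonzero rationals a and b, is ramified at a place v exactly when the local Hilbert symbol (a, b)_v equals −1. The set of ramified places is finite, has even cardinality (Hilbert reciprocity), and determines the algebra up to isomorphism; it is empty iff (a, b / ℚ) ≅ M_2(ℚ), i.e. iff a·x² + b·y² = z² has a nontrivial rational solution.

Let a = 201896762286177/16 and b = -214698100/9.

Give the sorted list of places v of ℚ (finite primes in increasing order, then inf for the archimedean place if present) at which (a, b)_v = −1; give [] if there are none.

[17, 19]

(a, b) ≡ (487577, -7429) mod (ℚ^×)²; places V = {2, 3, 5, 7, 17, 19, 23, 29, 43, ∞}.
(a,b)_17: α=3, u≡4; β=3, v≡14 (mod 17); (4|17)=+1, (14|17)=-1; sign (−1)^0·+1^3·-1^3 = -1.
(a,b)_43: α=1, u≡37; β=0, v≡14 (mod 43); (37|43)=-1, (14|43)=+1; sign (−1)^0·-1^0·+1^1 = +1.
(a,b)_29: α=1, u≡28; β=0, v≡4 (mod 29); (28|29)=+1, (4|29)=+1; sign (−1)^0·+1^0·+1^1 = +1.
(a,b)_19: α=2, u≡10; β=1, v≡3 (mod 19); (10|19)=-1, (3|19)=-1; sign (−1)^0·-1^1·-1^2 = -1.
(a,b)_2: α=-4, β=2; u≡1, v≡3 (mod 8); ε(u)ε(v)=0·1, αω(v)=-4·1, βω(u)=2·0; sum ≡ 0  ⇒  +1.
(a,b)_∞: sgn(487577)=+, sgn(-7429)=−, so +1.
(a,b)_23: α=1, u≡13; β=1, v≡14 (mod 23); (13|23)=+1, (14|23)=-1; sign (−1)^1·+1^1·-1^1 = +1.
(a,b)_3: α=4, u≡2; β=-2, v≡2 (mod 3); (2|3)=-1, (2|3)=-1; sign (−1)^0·-1^-2·-1^4 = +1.
(a,b)_7: α=2, u≡5; β=0, v≡3 (mod 7); (5|7)=-1, (3|7)=-1; sign (−1)^0·-1^0·-1^2 = +1.
(a,b)_5: α=0, u≡2; β=2, v≡4 (mod 5); (2|5)=-1, (4|5)=+1; sign (−1)^0·-1^2·+1^0 = +1.
|Ram(487577, -7429)| = 2, even; anisotropic at {17, 19}.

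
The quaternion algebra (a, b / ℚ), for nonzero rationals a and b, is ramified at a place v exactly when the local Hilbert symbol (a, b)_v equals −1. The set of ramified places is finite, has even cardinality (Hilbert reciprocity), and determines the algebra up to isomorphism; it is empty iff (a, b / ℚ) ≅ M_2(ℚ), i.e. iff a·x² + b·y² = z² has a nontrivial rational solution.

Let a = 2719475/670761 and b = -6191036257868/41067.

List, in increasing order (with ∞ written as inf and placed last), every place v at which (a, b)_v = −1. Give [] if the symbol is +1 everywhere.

(a, b) ≡ (899, -969) mod (ℚ^×)²; places V = {2, 3, 5, 7, 11, 13, 17, 19, 29, 31, ∞}.
(a,b)_7: α=-2, u≡6; β=2, v≡1 (mod 7); (6|7)=-1, (1|7)=+1; sign (−1)^0·-1^2·+1^-2 = +1.
(a,b)_2: α=0, β=2; u≡3, v≡7 (mod 8); ε(u)ε(v)=1·1, αω(v)=0·0, βω(u)=2·1; sum ≡ 1  ⇒  -1.
(a,b)_5: α=2, u≡4; β=0, v≡1 (mod 5); (4|5)=+1, (1|5)=+1; sign (−1)^0·+1^0·+1^2 = +1.
(a,b)_13: α=-2, u≡11; β=-2, v≡5 (mod 13); (11|13)=-1, (5|13)=-1; sign (−1)^0·-1^-2·-1^-2 = +1.
(a,b)_19: α=0, u≡6; β=1, v≡17 (mod 19); (6|19)=+1, (17|19)=+1; sign (−1)^0·+1^1·+1^0 = +1.
(a,b)_11: α=2, u≡8; β=2, v≡7 (mod 11); (8|11)=-1, (7|11)=-1; sign (−1)^0·-1^2·-1^2 = +1.
(a,b)_3: α=-4, u≡2; β=-5, v≡1 (mod 3); (2|3)=-1, (1|3)=+1; sign (−1)^0·-1^-5·+1^-4 = -1.
(a,b)_31: α=1, u≡24; β=2, v≡22 (mod 31); (24|31)=-1, (22|31)=-1; sign (−1)^0·-1^2·-1^1 = -1.
(a,b)_17: α=0, u≡4; β=1, v≡5 (mod 17); (4|17)=+1, (5|17)=-1; sign (−1)^0·+1^1·-1^0 = +1.
(a,b)_∞: sgn(899)=+, sgn(-969)=−, so +1.
(a,b)_29: α=1, u≡27; β=2, v≡3 (mod 29); (27|29)=-1, (3|29)=-1; sign (−1)^0·-1^2·-1^1 = -1.
(899, -969 / ℚ) ramifies at {2, 3, 29, 31}: a division algebra.

[2, 3, 29, 31]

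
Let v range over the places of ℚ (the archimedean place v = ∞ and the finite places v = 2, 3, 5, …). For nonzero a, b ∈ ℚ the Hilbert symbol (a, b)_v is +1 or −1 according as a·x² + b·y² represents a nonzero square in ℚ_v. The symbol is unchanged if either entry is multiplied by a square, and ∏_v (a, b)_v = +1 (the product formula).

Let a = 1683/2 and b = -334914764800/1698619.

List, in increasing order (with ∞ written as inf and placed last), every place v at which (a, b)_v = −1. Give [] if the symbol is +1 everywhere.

[17, 19]

(a, b) ≡ (374, -317053) mod (ℚ^×)²; places V = {2, 3, 5, 7, 11, 13, 17, 19, 23, 37, 41, ∞}.
(a,b)_∞: sgn(374)=+, sgn(-317053)=−, so +1.
(a,b)_7: α=0, u≡5; β=2, v≡5 (mod 7); (5|7)=-1, (5|7)=-1; sign (−1)^0·-1^2·-1^0 = +1.
(a,b)_11: α=1, u≡5; β=1, v≡2 (mod 11); (5|11)=+1, (2|11)=-1; sign (−1)^1·+1^1·-1^1 = +1.
(a,b)_2: α=-1, β=14; u≡3, v≡3 (mod 8); ε(u)ε(v)=1·1, αω(v)=-1·1, βω(u)=14·1; sum ≡ 0  ⇒  +1.
(a,b)_17: α=1, u≡7; β=0, v≡7 (mod 17); (7|17)=-1, (7|17)=-1; sign (−1)^0·-1^0·-1^1 = -1.
(a,b)_37: α=0, u≡9; β=1, v≡23 (mod 37); (9|37)=+1, (23|37)=-1; sign (−1)^0·+1^1·-1^0 = +1.
(a,b)_23: α=0, u≡2; β=-2, v≡18 (mod 23); (2|23)=+1, (18|23)=+1; sign (−1)^0·+1^-2·+1^0 = +1.
(a,b)_13: α=0, u≡3; β=-2, v≡4 (mod 13); (3|13)=+1, (4|13)=+1; sign (−1)^0·+1^-2·+1^0 = +1.
(a,b)_3: α=2, u≡2; β=0, v≡2 (mod 3); (2|3)=-1, (2|3)=-1; sign (−1)^0·-1^0·-1^2 = +1.
(a,b)_41: α=0, u≡1; β=1, v≡8 (mod 41); (1|41)=+1, (8|41)=+1; sign (−1)^0·+1^1·+1^0 = +1.
(a,b)_19: α=0, u≡15; β=-1, v≡12 (mod 19); (15|19)=-1, (12|19)=-1; sign (−1)^0·-1^-1·-1^0 = -1.
(a,b)_5: α=0, u≡4; β=2, v≡2 (mod 5); (4|5)=+1, (2|5)=-1; sign (−1)^0·+1^2·-1^0 = +1.
Ram(374, -317053) = {17, 19}; no ℚ_17-point on the conic.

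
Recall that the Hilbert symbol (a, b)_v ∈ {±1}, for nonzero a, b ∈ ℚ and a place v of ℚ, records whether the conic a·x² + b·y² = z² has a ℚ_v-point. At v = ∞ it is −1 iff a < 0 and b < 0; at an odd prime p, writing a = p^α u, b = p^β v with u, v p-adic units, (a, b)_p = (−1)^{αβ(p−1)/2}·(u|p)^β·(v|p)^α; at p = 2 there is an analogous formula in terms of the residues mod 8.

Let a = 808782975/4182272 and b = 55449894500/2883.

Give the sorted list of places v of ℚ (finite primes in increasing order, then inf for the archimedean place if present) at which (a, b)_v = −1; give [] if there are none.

[2, 5, 11, 13, 17, 19]

(a, b) ≡ (138567, 692835) mod (ℚ^×)²; places V = {2, 3, 5, 7, 11, 13, 17, 19, 31, ∞}.
(a,b)_∞: sgn(138567)=+, sgn(692835)=+, so +1.
(a,b)_19: α=1, u≡7; β=1, v≡16 (mod 19); (7|19)=+1, (16|19)=+1; sign (−1)^1·+1^1·+1^1 = -1.
(a,b)_31: α=-2, u≡1; β=-2, v≡2 (mod 31); (1|31)=+1, (2|31)=+1; sign (−1)^0·+1^-2·+1^-2 = +1.
(a,b)_11: α=1, u≡7; β=1, v≡10 (mod 11); (7|11)=-1, (10|11)=-1; sign (−1)^1·-1^1·-1^1 = -1.
(a,b)_7: α=2, u≡2; β=4, v≡5 (mod 7); (2|7)=+1, (5|7)=-1; sign (−1)^0·+1^4·-1^2 = +1.
(a,b)_3: α=5, u≡1; β=-1, v≡2 (mod 3); (1|3)=+1, (2|3)=-1; sign (−1)^1·+1^-1·-1^5 = +1.
(a,b)_17: α=-1, u≡4; β=1, v≡12 (mod 17); (4|17)=+1, (12|17)=-1; sign (−1)^0·+1^1·-1^-1 = -1.
(a,b)_2: α=-8, β=2; u≡7, v≡3 (mod 8); ε(u)ε(v)=1·1, αω(v)=-8·1, βω(u)=2·0; sum ≡ 1  ⇒  -1.
(a,b)_13: α=1, u≡9; β=1, v≡6 (mod 13); (9|13)=+1, (6|13)=-1; sign (−1)^0·+1^1·-1^1 = -1.
(a,b)_5: α=2, u≡2; β=3, v≡2 (mod 5); (2|5)=-1, (2|5)=-1; sign (−1)^0·-1^3·-1^2 = -1.
(138567, 692835 / ℚ) ramifies at {2, 5, 11, 13, 17, 19}: a division algebra.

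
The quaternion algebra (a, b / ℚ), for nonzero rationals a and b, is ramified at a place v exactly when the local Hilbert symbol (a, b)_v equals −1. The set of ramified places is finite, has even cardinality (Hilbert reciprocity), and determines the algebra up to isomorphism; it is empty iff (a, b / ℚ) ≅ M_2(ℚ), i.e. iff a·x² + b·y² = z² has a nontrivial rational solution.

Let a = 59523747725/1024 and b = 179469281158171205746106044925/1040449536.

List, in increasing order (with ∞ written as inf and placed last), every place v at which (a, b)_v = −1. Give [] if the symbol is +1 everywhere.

(a, b) ≡ (29, 25612133) mod (ℚ^×)²; places V = {2, 3, 5, 7, 13, 17, 19, 23, 29, 41, 43, 47, ∞}.
(a,b)_29: α=1, u≡28; β=5, v≡18 (mod 29); (28|29)=+1, (18|29)=-1; sign (−1)^0·+1^5·-1^1 = -1.
(a,b)_2: α=-10, β=-18; u≡5, v≡5 (mod 8); ε(u)ε(v)=0·0, αω(v)=-10·1, βω(u)=-18·1; sum ≡ 0  ⇒  +1.
(a,b)_∞: sgn(29)=+, sgn(25612133)=+, so +1.
(a,b)_23: α=0, u≡1; β=1, v≡13 (mod 23); (1|23)=+1, (13|23)=+1; sign (−1)^0·+1^1·+1^0 = +1.
(a,b)_3: α=0, u≡2; β=-4, v≡2 (mod 3); (2|3)=-1, (2|3)=-1; sign (−1)^0·-1^-4·-1^0 = +1.
(a,b)_19: α=0, u≡13; β=1, v≡8 (mod 19); (13|19)=-1, (8|19)=-1; sign (−1)^0·-1^1·-1^0 = -1.
(a,b)_5: α=2, u≡1; β=2, v≡2 (mod 5); (1|5)=+1, (2|5)=-1; sign (−1)^0·+1^2·-1^2 = +1.
(a,b)_13: α=2, u≡12; β=8, v≡9 (mod 13); (12|13)=+1, (9|13)=+1; sign (−1)^0·+1^8·+1^2 = +1.
(a,b)_43: α=0, u≡22; β=1, v≡9 (mod 43); (22|43)=-1, (9|43)=+1; sign (−1)^0·-1^1·+1^0 = -1.
(a,b)_47: α=0, u≡35; β=1, v≡27 (mod 47); (35|47)=-1, (27|47)=+1; sign (−1)^0·-1^1·+1^0 = -1.
(a,b)_17: α=2, u≡14; β=2, v≡2 (mod 17); (14|17)=-1, (2|17)=+1; sign (−1)^0·-1^2·+1^2 = +1.
(a,b)_41: α=2, u≡7; β=2, v≡34 (mod 41); (7|41)=-1, (34|41)=-1; sign (−1)^0·-1^2·-1^2 = +1.
(a,b)_7: α=0, u≡4; β=-2, v≡2 (mod 7); (4|7)=+1, (2|7)=+1; sign (−1)^0·+1^-2·+1^0 = +1.
Ram(29, 25612133) = {19, 29, 43, 47}; no ℚ_19-point on the conic.

[19, 29, 43, 47]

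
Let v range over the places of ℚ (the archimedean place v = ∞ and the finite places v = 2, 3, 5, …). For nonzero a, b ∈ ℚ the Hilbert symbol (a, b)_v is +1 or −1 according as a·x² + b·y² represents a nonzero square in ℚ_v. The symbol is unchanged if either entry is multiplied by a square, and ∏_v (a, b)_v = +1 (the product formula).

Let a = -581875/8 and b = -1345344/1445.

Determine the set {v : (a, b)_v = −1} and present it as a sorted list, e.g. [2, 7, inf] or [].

[5, 11, 19, inf]

(a, b) ≡ (-38, -2145) mod (ℚ^×)²; places V = {2, 3, 5, 7, 11, 13, 17, 19, ∞}.
(a,b)_17: α=0, u≡15; β=-2, v≡14 (mod 17); (15|17)=+1, (14|17)=-1; sign (−1)^0·+1^-2·-1^0 = +1.
(a,b)_7: α=2, u≡4; β=2, v≡4 (mod 7); (4|7)=+1, (4|7)=+1; sign (−1)^0·+1^2·+1^2 = +1.
(a,b)_13: α=0, u≡12; β=1, v≡9 (mod 13); (12|13)=+1, (9|13)=+1; sign (−1)^0·+1^1·+1^0 = +1.
(a,b)_3: α=0, u≡1; β=1, v≡2 (mod 3); (1|3)=+1, (2|3)=-1; sign (−1)^0·+1^1·-1^0 = +1.
(a,b)_11: α=0, u≡10; β=1, v≡4 (mod 11); (10|11)=-1, (4|11)=+1; sign (−1)^0·-1^1·+1^0 = -1.
(a,b)_2: α=-3, β=6; u≡5, v≡7 (mod 8); ε(u)ε(v)=0·1, αω(v)=-3·0, βω(u)=6·1; sum ≡ 0  ⇒  +1.
(a,b)_19: α=1, u≡17; β=0, v≡8 (mod 19); (17|19)=+1, (8|19)=-1; sign (−1)^0·+1^0·-1^1 = -1.
(a,b)_∞: sgn(-38)=−, sgn(-2145)=−, so -1.
(a,b)_5: α=4, u≡3; β=-1, v≡4 (mod 5); (3|5)=-1, (4|5)=+1; sign (−1)^0·-1^-1·+1^4 = -1.
Ram(-38, -2145) = {5, 11, 19, ∞}; no ℚ_5-point on the conic.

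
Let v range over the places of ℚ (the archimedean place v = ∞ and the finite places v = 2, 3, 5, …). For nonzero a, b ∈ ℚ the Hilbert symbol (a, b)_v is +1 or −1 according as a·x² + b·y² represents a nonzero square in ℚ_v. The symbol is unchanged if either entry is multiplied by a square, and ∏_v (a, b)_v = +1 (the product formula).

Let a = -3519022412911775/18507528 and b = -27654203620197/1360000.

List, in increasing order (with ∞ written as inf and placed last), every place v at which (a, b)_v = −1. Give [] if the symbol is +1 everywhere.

[2, 17, 19, inf]

(a, b) ≡ (-163438, -14858) mod (ℚ^×)²; places V = {2, 3, 5, 7, 11, 13, 17, 19, 23, ∞}.
(a,b)_19: α=1, u≡4; β=1, v≡4 (mod 19); (4|19)=+1, (4|19)=+1; sign (−1)^1·+1^1·+1^1 = -1.
(a,b)_3: α=-4, u≡2; β=6, v≡1 (mod 3); (2|3)=-1, (1|3)=+1; sign (−1)^0·-1^6·+1^-4 = +1.
(a,b)_23: α=1, u≡2; β=1, v≡21 (mod 23); (2|23)=+1, (21|23)=-1; sign (−1)^1·+1^1·-1^1 = +1.
(a,b)_17: α=1, u≡15; β=-1, v≡5 (mod 17); (15|17)=+1, (5|17)=-1; sign (−1)^0·+1^-1·-1^1 = -1.
(a,b)_∞: sgn(-163438)=−, sgn(-14858)=−, so -1.
(a,b)_13: α=-4, u≡8; β=0, v≡3 (mod 13); (8|13)=-1, (3|13)=+1; sign (−1)^0·-1^0·+1^-4 = +1.
(a,b)_2: α=-3, β=-7; u≡1, v≡3 (mod 8); ε(u)ε(v)=0·1, αω(v)=-3·1, βω(u)=-7·0; sum ≡ 1  ⇒  -1.
(a,b)_11: α=5, u≡3; β=6, v≡3 (mod 11); (3|11)=+1, (3|11)=+1; sign (−1)^0·+1^6·+1^5 = +1.
(a,b)_5: α=2, u≡3; β=-4, v≡3 (mod 5); (3|5)=-1, (3|5)=-1; sign (−1)^0·-1^-4·-1^2 = +1.
(a,b)_7: α=6, u≡3; β=2, v≡5 (mod 7); (3|7)=-1, (5|7)=-1; sign (−1)^0·-1^2·-1^6 = +1.
|Ram(-163438, -14858)| = 4, even; anisotropic at {2, 17, 19, ∞}.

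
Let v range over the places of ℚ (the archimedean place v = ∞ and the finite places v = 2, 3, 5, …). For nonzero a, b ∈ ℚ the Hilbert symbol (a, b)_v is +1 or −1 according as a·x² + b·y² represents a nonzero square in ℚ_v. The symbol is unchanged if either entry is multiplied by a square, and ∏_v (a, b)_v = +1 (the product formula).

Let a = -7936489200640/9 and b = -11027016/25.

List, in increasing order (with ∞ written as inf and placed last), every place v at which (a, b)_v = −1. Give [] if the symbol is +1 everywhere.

(a, b) ≡ (-7735, -34034) mod (ℚ^×)²; places V = {2, 3, 5, 7, 11, 13, 17, ∞}.
(a,b)_5: α=1, u≡3; β=-2, v≡4 (mod 5); (3|5)=-1, (4|5)=+1; sign (−1)^0·-1^-2·+1^1 = +1.
(a,b)_7: α=3, u≡2; β=1, v≡5 (mod 7); (2|7)=+1, (5|7)=-1; sign (−1)^1·+1^1·-1^3 = +1.
(a,b)_11: α=2, u≡9; β=1, v≡6 (mod 11); (9|11)=+1, (6|11)=-1; sign (−1)^0·+1^1·-1^2 = +1.
(a,b)_∞: sgn(-7735)=−, sgn(-34034)=−, so -1.
(a,b)_17: α=1, u≡9; β=1, v≡9 (mod 17); (9|17)=+1, (9|17)=+1; sign (−1)^0·+1^1·+1^1 = +1.
(a,b)_3: α=-2, u≡2; β=4, v≡1 (mod 3); (2|3)=-1, (1|3)=+1; sign (−1)^0·-1^4·+1^-2 = +1.
(a,b)_13: α=3, u≡12; β=1, v≡8 (mod 13); (12|13)=+1, (8|13)=-1; sign (−1)^0·+1^1·-1^3 = -1.
(a,b)_2: α=10, β=3; u≡1, v≡7 (mod 8); ε(u)ε(v)=0·1, αω(v)=10·0, βω(u)=3·0; sum ≡ 0  ⇒  +1.
|Ram(-7735, -34034)| = 2, even; anisotropic at {13, ∞}.

[13, inf]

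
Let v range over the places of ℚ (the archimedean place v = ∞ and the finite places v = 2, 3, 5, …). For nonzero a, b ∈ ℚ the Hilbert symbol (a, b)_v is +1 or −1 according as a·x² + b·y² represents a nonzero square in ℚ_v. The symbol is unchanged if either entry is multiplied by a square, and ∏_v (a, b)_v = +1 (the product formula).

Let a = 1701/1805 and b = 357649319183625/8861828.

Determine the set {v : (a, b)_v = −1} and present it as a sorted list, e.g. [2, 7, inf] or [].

[5, 17]

(a, b) ≡ (105, 1785) mod (ℚ^×)²; places V = {2, 3, 5, 7, 17, 19, 31, ∞}.
(a,b)_∞: sgn(105)=+, sgn(1785)=+, so +1.
(a,b)_2: α=0, β=-2; u≡1, v≡1 (mod 8); ε(u)ε(v)=0·0, αω(v)=0·0, βω(u)=-2·0; sum ≡ 0  ⇒  +1.
(a,b)_17: α=0, u≡6; β=-1, v≡6 (mod 17); (6|17)=-1, (6|17)=-1; sign (−1)^0·-1^-1·-1^0 = -1.
(a,b)_7: α=1, u≡2; β=5, v≡6 (mod 7); (2|7)=+1, (6|7)=-1; sign (−1)^1·+1^5·-1^1 = +1.
(a,b)_19: α=-2, u≡2; β=-4, v≡13 (mod 19); (2|19)=-1, (13|19)=-1; sign (−1)^0·-1^-4·-1^-2 = +1.
(a,b)_3: α=5, u≡2; β=11, v≡1 (mod 3); (2|3)=-1, (1|3)=+1; sign (−1)^1·-1^11·+1^5 = +1.
(a,b)_5: α=-1, u≡1; β=3, v≡3 (mod 5); (1|5)=+1, (3|5)=-1; sign (−1)^0·+1^3·-1^-1 = -1.
(a,b)_31: α=0, u≡26; β=2, v≡5 (mod 31); (26|31)=-1, (5|31)=+1; sign (−1)^0·-1^2·+1^0 = +1.
Ram(105, 1785) = {5, 17}; no ℚ_5-point on the conic.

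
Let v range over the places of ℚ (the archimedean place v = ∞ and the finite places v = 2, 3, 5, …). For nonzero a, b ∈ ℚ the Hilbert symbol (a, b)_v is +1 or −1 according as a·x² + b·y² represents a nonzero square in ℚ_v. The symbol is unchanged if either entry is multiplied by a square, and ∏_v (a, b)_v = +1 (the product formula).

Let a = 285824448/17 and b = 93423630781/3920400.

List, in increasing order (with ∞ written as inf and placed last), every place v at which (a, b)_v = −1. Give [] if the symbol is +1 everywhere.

[13, 41]

Mod squares: a ≡ 172159, b ≡ 9061. Check v ∈ {∞, 2, 3, 5, 7, 11, 13, 17, 19, 41}.
v=5: a=5^0·(≡4), b=5^-2·(≡1) mod 5; (4|5)=+1, (1|5)=+1; (−1)^{0·-2·2}·(+1)^-2·(+1)^0 = +1.
v=3: a=3^2·(≡1), b=3^-4·(≡1) mod 3; (1|3)=+1, (1|3)=+1; (−1)^{2·-4·1}·(+1)^-4·(+1)^2 = +1.
v=17: a=17^-1·(≡14), b=17^1·(≡11) mod 17; (14|17)=-1, (11|17)=-1; (−1)^{-1·1·8}·(-1)^1·(-1)^-1 = +1.
v=11: a=11^0·(≡5), b=11^-2·(≡6) mod 11; (5|11)=+1, (6|11)=-1; (−1)^{0·-2·5}·(+1)^-2·(-1)^0 = +1.
v=13: a=13^1·(≡3), b=13^5·(≡5) mod 13; (3|13)=+1, (5|13)=-1; (−1)^{1·5·6}·(+1)^5·(-1)^1 = -1.
v=2: v_2(a)=6, v_2(b)=-4; units ≡ 7, 5 (mod 8); ε·ε+αω+βω = 1·0+6·1+-4·0 ≡ 0  ⇒  (a,b)_2 = +1.
v=∞: 172159 > 0 and 9061 > 0  ⇒  (a,b)_∞ = +1.
v=19: a=19^1·(≡5), b=19^2·(≡9) mod 19; (5|19)=+1, (9|19)=+1; (−1)^{1·2·9}·(+1)^2·(+1)^1 = +1.
v=41: a=41^1·(≡13), b=41^1·(≡37) mod 41; (13|41)=-1, (37|41)=+1; (−1)^{1·1·20}·(-1)^1·(+1)^1 = -1.
v=7: a=7^2·(≡1), b=7^0·(≡5) mod 7; (1|7)=+1, (5|7)=-1; (−1)^{2·0·3}·(+1)^0·(-1)^2 = +1.
|Ram(172159, 9061)| = 2, even; anisotropic at {13, 41}.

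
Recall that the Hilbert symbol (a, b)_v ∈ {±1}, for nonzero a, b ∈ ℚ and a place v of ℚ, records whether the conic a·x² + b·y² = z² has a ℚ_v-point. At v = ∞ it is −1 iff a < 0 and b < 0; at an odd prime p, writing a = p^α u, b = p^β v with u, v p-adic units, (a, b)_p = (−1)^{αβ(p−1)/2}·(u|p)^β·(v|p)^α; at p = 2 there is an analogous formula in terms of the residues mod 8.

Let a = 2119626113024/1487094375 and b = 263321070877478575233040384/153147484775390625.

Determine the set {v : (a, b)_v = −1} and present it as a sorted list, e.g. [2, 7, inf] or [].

Mod squares: a ≡ 194649, b ≡ 31. Check v ∈ {∞, 2, 3, 5, 7, 11, 13, 19, 23, 31}.
v=∞: 194649 > 0 and 31 > 0  ⇒  (a,b)_∞ = +1.
v=11: a=11^0·(≡3), b=11^2·(≡5) mod 11; (3|11)=+1, (5|11)=+1; (−1)^{0·2·5}·(+1)^2·(+1)^0 = +1.
v=2: v_2(a)=14, v_2(b)=22; units ≡ 1, 7 (mod 8); ε·ε+αω+βω = 0·1+14·0+22·0 ≡ 0  ⇒  (a,b)_2 = +1.
v=31: a=31^1·(≡12), b=31^3·(≡7) mod 31; (12|31)=-1, (7|31)=+1; (−1)^{1·3·15}·(-1)^3·(+1)^1 = +1.
v=13: a=13^-3·(≡1), b=13^-6·(≡5) mod 13; (1|13)=+1, (5|13)=-1; (−1)^{-3·-6·6}·(+1)^-6·(-1)^-3 = -1.
v=23: a=23^3·(≡14), b=23^6·(≡3) mod 23; (14|23)=-1, (3|23)=+1; (−1)^{3·6·11}·(-1)^6·(+1)^3 = +1.
v=19: a=19^-2·(≡12), b=19^-2·(≡3) mod 19; (12|19)=-1, (3|19)=-1; (−1)^{-2·-2·9}·(-1)^-2·(-1)^-2 = +1.
v=7: a=7^3·(≡3), b=7^6·(≡5) mod 7; (3|7)=-1, (5|7)=-1; (−1)^{3·6·3}·(-1)^6·(-1)^3 = -1.
v=5: a=5^-4·(≡4), b=5^-10·(≡4) mod 5; (4|5)=+1, (4|5)=+1; (−1)^{-4·-10·2}·(+1)^-10·(+1)^-4 = +1.
v=3: a=3^-1·(≡2), b=3^-2·(≡1) mod 3; (2|3)=-1, (1|3)=+1; (−1)^{-1·-2·1}·(-1)^-2·(+1)^-1 = +1.
|Ram(194649, 31)| = 2, even; anisotropic at {7, 13}.

[7, 13]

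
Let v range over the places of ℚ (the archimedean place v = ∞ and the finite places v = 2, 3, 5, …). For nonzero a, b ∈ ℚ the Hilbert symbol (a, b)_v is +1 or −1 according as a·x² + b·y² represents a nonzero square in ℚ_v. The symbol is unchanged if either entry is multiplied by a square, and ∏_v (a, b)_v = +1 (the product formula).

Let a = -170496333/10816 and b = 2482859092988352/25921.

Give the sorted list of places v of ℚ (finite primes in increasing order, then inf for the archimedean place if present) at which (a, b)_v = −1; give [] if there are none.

Mod squares: a ≡ -4773, b ≡ 90687. Check v ∈ {∞, 2, 3, 7, 13, 19, 23, 37, 43}.
v=3: a=3^7·(≡2), b=3^1·(≡1) mod 3; (2|3)=-1, (1|3)=+1; (−1)^{7·1·1}·(-1)^1·(+1)^7 = +1.
v=2: v_2(a)=-6, v_2(b)=6; units ≡ 3, 7 (mod 8); ε·ε+αω+βω = 1·1+-6·0+6·1 ≡ 1  ⇒  (a,b)_2 = -1.
v=23: a=23^0·(≡19), b=23^-2·(≡5) mod 23; (19|23)=-1, (5|23)=-1; (−1)^{0·-2·11}·(-1)^-2·(-1)^0 = +1.
v=∞: -4773 < 0 and 90687 > 0  ⇒  (a,b)_∞ = +1.
v=37: a=37^1·(≡13), b=37^3·(≡16) mod 37; (13|37)=-1, (16|37)=+1; (−1)^{1·3·18}·(-1)^3·(+1)^1 = -1.
v=43: a=43^1·(≡28), b=43^3·(≡8) mod 43; (28|43)=-1, (8|43)=-1; (−1)^{1·3·21}·(-1)^3·(-1)^1 = -1.
v=7: a=7^2·(≡1), b=7^-2·(≡2) mod 7; (1|7)=+1, (2|7)=+1; (−1)^{2·-2·3}·(+1)^-2·(+1)^2 = +1.
v=19: a=19^0·(≡3), b=19^1·(≡5) mod 19; (3|19)=-1, (5|19)=+1; (−1)^{0·1·9}·(-1)^1·(+1)^0 = -1.
v=13: a=13^-2·(≡7), b=13^2·(≡1) mod 13; (7|13)=-1, (1|13)=+1; (−1)^{-2·2·6}·(-1)^2·(+1)^-2 = +1.
|Ram(-4773, 90687)| = 4, even; anisotropic at {2, 19, 37, 43}.

[2, 19, 37, 43]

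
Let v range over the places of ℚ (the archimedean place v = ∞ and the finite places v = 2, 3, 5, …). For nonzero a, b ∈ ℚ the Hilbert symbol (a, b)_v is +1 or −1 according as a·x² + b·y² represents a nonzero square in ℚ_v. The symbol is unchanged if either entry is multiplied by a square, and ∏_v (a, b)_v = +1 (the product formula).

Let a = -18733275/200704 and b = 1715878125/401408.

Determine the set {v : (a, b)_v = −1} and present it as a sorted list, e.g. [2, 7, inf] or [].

[2, 11]

Mod squares: a ≡ -11, b ≡ 10. Check v ∈ {∞, 2, 3, 5, 7, 11, 13, 19, 29}.
v=3: a=3^4·(≡1), b=3^2·(≡1) mod 3; (1|3)=+1, (1|3)=+1; (−1)^{4·2·1}·(+1)^2·(+1)^4 = +1.
v=2: v_2(a)=-12, v_2(b)=-13; units ≡ 5, 5 (mod 8); ε·ε+αω+βω = 0·0+-12·1+-13·1 ≡ 1  ⇒  (a,b)_2 = -1.
v=13: a=13^0·(≡5), b=13^2·(≡3) mod 13; (5|13)=-1, (3|13)=+1; (−1)^{0·2·6}·(-1)^2·(+1)^0 = +1.
v=7: a=7^-2·(≡6), b=7^-2·(≡5) mod 7; (6|7)=-1, (5|7)=-1; (−1)^{-2·-2·3}·(-1)^-2·(-1)^-2 = +1.
v=5: a=5^2·(≡1), b=5^5·(≡2) mod 5; (1|5)=+1, (2|5)=-1; (−1)^{2·5·2}·(+1)^5·(-1)^2 = +1.
v=29: a=29^2·(≡18), b=29^0·(≡11) mod 29; (18|29)=-1, (11|29)=-1; (−1)^{2·0·14}·(-1)^0·(-1)^2 = +1.
v=11: a=11^1·(≡8), b=11^0·(≡7) mod 11; (8|11)=-1, (7|11)=-1; (−1)^{1·0·5}·(-1)^0·(-1)^1 = -1.
v=19: a=19^0·(≡14), b=19^2·(≡2) mod 19; (14|19)=-1, (2|19)=-1; (−1)^{0·2·9}·(-1)^2·(-1)^0 = +1.
v=∞: -11 < 0 and 10 > 0  ⇒  (a,b)_∞ = +1.
Ram(-11, 10) = {2, 11}; no ℚ_2-point on the conic.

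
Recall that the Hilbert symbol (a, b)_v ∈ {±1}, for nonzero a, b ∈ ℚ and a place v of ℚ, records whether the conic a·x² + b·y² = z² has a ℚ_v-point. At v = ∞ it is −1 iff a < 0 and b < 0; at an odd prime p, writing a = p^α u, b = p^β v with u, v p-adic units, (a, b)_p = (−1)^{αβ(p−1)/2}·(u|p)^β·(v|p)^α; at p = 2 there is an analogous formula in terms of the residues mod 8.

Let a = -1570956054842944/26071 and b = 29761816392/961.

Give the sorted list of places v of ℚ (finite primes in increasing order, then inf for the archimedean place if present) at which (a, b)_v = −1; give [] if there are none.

[11, 37]

(a, b) ≡ (-31, 38258) mod (ℚ^×)²; places V = {2, 3, 7, 11, 29, 31, 37, 47, ∞}.
(a,b)_3: α=0, u≡2; β=4, v≡2 (mod 3); (2|3)=-1, (2|3)=-1; sign (−1)^0·-1^4·-1^0 = +1.
(a,b)_11: α=2, u≡6; β=1, v≡2 (mod 11); (6|11)=-1, (2|11)=-1; sign (−1)^0·-1^1·-1^2 = -1.
(a,b)_7: α=2, u≡4; β=4, v≡3 (mod 7); (4|7)=+1, (3|7)=-1; sign (−1)^0·+1^4·-1^2 = +1.
(a,b)_∞: sgn(-31)=−, sgn(38258)=+, so +1.
(a,b)_2: α=6, β=3; u≡1, v≡1 (mod 8); ε(u)ε(v)=0·0, αω(v)=6·0, βω(u)=3·0; sum ≡ 0  ⇒  +1.
(a,b)_29: α=-2, u≡27; β=0, v≡20 (mod 29); (27|29)=-1, (20|29)=+1; sign (−1)^0·-1^0·+1^-2 = +1.
(a,b)_47: α=2, u≡24; β=1, v≡26 (mod 47); (24|47)=+1, (26|47)=-1; sign (−1)^0·+1^1·-1^2 = +1.
(a,b)_31: α=-1, u≡6; β=-2, v≡9 (mod 31); (6|31)=-1, (9|31)=+1; sign (−1)^0·-1^-2·+1^-1 = +1.
(a,b)_37: α=4, u≡2; β=1, v≡35 (mod 37); (2|37)=-1, (35|37)=-1; sign (−1)^0·-1^1·-1^4 = -1.
(-31, 38258 / ℚ) ramifies at {11, 37}: a division algebra.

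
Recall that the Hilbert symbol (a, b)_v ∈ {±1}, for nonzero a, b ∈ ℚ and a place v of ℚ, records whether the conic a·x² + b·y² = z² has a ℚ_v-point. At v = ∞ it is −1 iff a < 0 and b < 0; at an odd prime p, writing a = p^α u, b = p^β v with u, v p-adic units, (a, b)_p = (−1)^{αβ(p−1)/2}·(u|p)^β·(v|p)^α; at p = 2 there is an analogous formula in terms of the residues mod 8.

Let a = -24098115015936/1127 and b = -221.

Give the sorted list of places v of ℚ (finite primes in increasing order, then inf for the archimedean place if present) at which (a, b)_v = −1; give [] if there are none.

[13, inf]

(a, b) ≡ (-17043, -221) mod (ℚ^×)²; places V = {2, 3, 7, 13, 17, 19, 23, ∞}.
(a,b)_7: α=-2, u≡2; β=0, v≡3 (mod 7); (2|7)=+1, (3|7)=-1; sign (−1)^0·+1^0·-1^-2 = +1.
(a,b)_3: α=3, u≡1; β=0, v≡1 (mod 3); (1|3)=+1, (1|3)=+1; sign (−1)^0·+1^0·+1^3 = +1.
(a,b)_∞: sgn(-17043)=−, sgn(-221)=−, so -1.
(a,b)_23: α=-1, u≡18; β=0, v≡9 (mod 23); (18|23)=+1, (9|23)=+1; sign (−1)^0·+1^0·+1^-1 = +1.
(a,b)_17: α=4, u≡1; β=1, v≡4 (mod 17); (1|17)=+1, (4|17)=+1; sign (−1)^0·+1^1·+1^4 = +1.
(a,b)_19: α=1, u≡14; β=0, v≡7 (mod 19); (14|19)=-1, (7|19)=+1; sign (−1)^0·-1^0·+1^1 = +1.
(a,b)_13: α=3, u≡11; β=1, v≡9 (mod 13); (11|13)=-1, (9|13)=+1; sign (−1)^0·-1^1·+1^3 = -1.
(a,b)_2: α=8, β=0; u≡5, v≡3 (mod 8); ε(u)ε(v)=0·1, αω(v)=8·1, βω(u)=0·1; sum ≡ 0  ⇒  +1.
(-17043, -221 / ℚ) ramifies at {13, ∞}: a division algebra.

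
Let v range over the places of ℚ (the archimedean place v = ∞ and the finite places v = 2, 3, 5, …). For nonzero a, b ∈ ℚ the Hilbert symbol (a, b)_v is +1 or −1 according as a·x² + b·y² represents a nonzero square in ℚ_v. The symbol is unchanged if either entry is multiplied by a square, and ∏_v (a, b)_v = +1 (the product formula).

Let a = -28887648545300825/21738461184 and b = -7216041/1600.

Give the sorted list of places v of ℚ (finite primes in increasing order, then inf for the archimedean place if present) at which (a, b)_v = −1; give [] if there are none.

[3, 31, 41, inf]

Mod squares: a ≡ -53382, b ≡ -24969. Check v ∈ {∞, 2, 3, 5, 7, 11, 17, 19, 29, 31, 41, 43}.
v=43: a=43^2·(≡40), b=43^0·(≡10) mod 43; (40|43)=+1, (10|43)=+1; (−1)^{2·0·21}·(+1)^0·(+1)^2 = +1.
v=5: a=5^2·(≡3), b=5^-2·(≡1) mod 5; (3|5)=-1, (1|5)=+1; (−1)^{2·-2·2}·(-1)^-2·(+1)^2 = +1.
v=29: a=29^2·(≡1), b=29^1·(≡4) mod 29; (1|29)=+1, (4|29)=+1; (−1)^{2·1·14}·(+1)^1·(+1)^2 = +1.
v=17: a=17^4·(≡15), b=17^2·(≡2) mod 17; (15|17)=+1, (2|17)=+1; (−1)^{4·2·8}·(+1)^2·(+1)^4 = +1.
v=11: a=11^-2·(≡4), b=11^0·(≡5) mod 11; (4|11)=+1, (5|11)=+1; (−1)^{-2·0·5}·(+1)^0·(+1)^-2 = +1.
v=2: v_2(a)=-11, v_2(b)=-6; units ≡ 5, 7 (mod 8); ε·ε+αω+βω = 0·1+-11·0+-6·1 ≡ 0  ⇒  (a,b)_2 = +1.
v=3: a=3^-5·(≡2), b=3^1·(≡2) mod 3; (2|3)=-1, (2|3)=-1; (−1)^{-5·1·1}·(-1)^1·(-1)^-5 = -1.
v=31: a=31^1·(≡20), b=31^0·(≡22) mod 31; (20|31)=+1, (22|31)=-1; (−1)^{1·0·15}·(+1)^0·(-1)^1 = -1.
v=∞: -53382 < 0 and -24969 < 0  ⇒  (a,b)_∞ = -1.
v=19: a=19^-2·(≡18), b=19^0·(≡16) mod 19; (18|19)=-1, (16|19)=+1; (−1)^{-2·0·9}·(-1)^0·(+1)^-2 = +1.
v=41: a=41^1·(≡16), b=41^1·(≡12) mod 41; (16|41)=+1, (12|41)=-1; (−1)^{1·1·20}·(+1)^1·(-1)^1 = -1.
v=7: a=7^1·(≡1), b=7^1·(≡5) mod 7; (1|7)=+1, (5|7)=-1; (−1)^{1·1·3}·(+1)^1·(-1)^1 = +1.
|Ram(-53382, -24969)| = 4, even; anisotropic at {3, 31, 41, ∞}.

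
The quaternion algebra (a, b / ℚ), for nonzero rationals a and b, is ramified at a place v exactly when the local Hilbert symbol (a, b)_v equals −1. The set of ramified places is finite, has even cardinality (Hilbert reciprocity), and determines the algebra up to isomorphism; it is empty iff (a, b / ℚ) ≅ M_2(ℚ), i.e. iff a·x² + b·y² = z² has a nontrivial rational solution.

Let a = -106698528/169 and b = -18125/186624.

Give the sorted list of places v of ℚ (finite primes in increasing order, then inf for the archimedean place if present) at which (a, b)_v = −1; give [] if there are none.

[17, 29, 37, inf]

Mod squares: a ≡ -740962, b ≡ -29. Check v ∈ {∞, 2, 3, 5, 13, 17, 19, 29, 31, 37}.
v=5: a=5^0·(≡3), b=5^4·(≡4) mod 5; (3|5)=-1, (4|5)=+1; (−1)^{0·4·2}·(-1)^4·(+1)^0 = +1.
v=19: a=19^1·(≡17), b=19^0·(≡16) mod 19; (17|19)=+1, (16|19)=+1; (−1)^{1·0·9}·(+1)^0·(+1)^1 = +1.
v=31: a=31^1·(≡3), b=31^0·(≡18) mod 31; (3|31)=-1, (18|31)=+1; (−1)^{1·0·15}·(-1)^0·(+1)^1 = +1.
v=37: a=37^1·(≡7), b=37^0·(≡8) mod 37; (7|37)=+1, (8|37)=-1; (−1)^{1·0·18}·(+1)^0·(-1)^1 = -1.
v=3: a=3^2·(≡2), b=3^-6·(≡1) mod 3; (2|3)=-1, (1|3)=+1; (−1)^{2·-6·1}·(-1)^-6·(+1)^2 = +1.
v=17: a=17^1·(≡1), b=17^0·(≡10) mod 17; (1|17)=+1, (10|17)=-1; (−1)^{1·0·8}·(+1)^0·(-1)^1 = -1.
v=29: a=29^0·(≡15), b=29^1·(≡24) mod 29; (15|29)=-1, (24|29)=+1; (−1)^{0·1·14}·(-1)^1·(+1)^0 = -1.
v=∞: -740962 < 0 and -29 < 0  ⇒  (a,b)_∞ = -1.
v=2: v_2(a)=5, v_2(b)=-8; units ≡ 7, 3 (mod 8); ε·ε+αω+βω = 1·1+5·1+-8·0 ≡ 0  ⇒  (a,b)_2 = +1.
v=13: a=13^-2·(≡12), b=13^0·(≡4) mod 13; (12|13)=+1, (4|13)=+1; (−1)^{-2·0·6}·(+1)^0·(+1)^-2 = +1.
(-740962, -29 / ℚ) ramifies at {17, 29, 37, ∞}: a division algebra.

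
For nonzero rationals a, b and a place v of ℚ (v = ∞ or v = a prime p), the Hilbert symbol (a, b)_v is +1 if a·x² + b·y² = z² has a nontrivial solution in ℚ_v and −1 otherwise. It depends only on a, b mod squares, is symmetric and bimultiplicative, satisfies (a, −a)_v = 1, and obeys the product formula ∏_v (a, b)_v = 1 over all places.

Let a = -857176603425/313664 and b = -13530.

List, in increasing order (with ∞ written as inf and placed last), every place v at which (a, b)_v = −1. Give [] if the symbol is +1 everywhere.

[5, 11, 23, 31, 41, inf]

(a, b) ≡ (-847757, -13530) mod (ℚ^×)²; places V = {2, 3, 5, 11, 13, 19, 23, 29, 31, 41, ∞}.
(a,b)_11: α=0, u≡10; β=1, v≡2 (mod 11); (10|11)=-1, (2|11)=-1; sign (−1)^0·-1^1·-1^0 = -1.
(a,b)_∞: sgn(-847757)=−, sgn(-13530)=−, so -1.
(a,b)_3: α=2, u≡1; β=1, v≡2 (mod 3); (1|3)=+1, (2|3)=-1; sign (−1)^0·+1^1·-1^2 = +1.
(a,b)_19: α=4, u≡17; β=0, v≡17 (mod 19); (17|19)=+1, (17|19)=+1; sign (−1)^0·+1^0·+1^4 = +1.
(a,b)_5: α=2, u≡2; β=1, v≡4 (mod 5); (2|5)=-1, (4|5)=+1; sign (−1)^0·-1^1·+1^2 = -1.
(a,b)_31: α=1, u≡21; β=0, v≡17 (mod 31); (21|31)=-1, (17|31)=-1; sign (−1)^0·-1^0·-1^1 = -1.
(a,b)_29: α=-1, u≡6; β=0, v≡13 (mod 29); (6|29)=+1, (13|29)=+1; sign (−1)^0·+1^0·+1^-1 = +1.
(a,b)_23: α=1, u≡14; β=0, v≡17 (mod 23); (14|23)=-1, (17|23)=-1; sign (−1)^0·-1^0·-1^1 = -1.
(a,b)_13: α=-2, u≡4; β=0, v≡3 (mod 13); (4|13)=+1, (3|13)=+1; sign (−1)^0·+1^0·+1^-2 = +1.
(a,b)_2: α=-6, β=1; u≡3, v≡3 (mod 8); ε(u)ε(v)=1·1, αω(v)=-6·1, βω(u)=1·1; sum ≡ 0  ⇒  +1.
(a,b)_41: α=1, u≡19; β=1, v≡39 (mod 41); (19|41)=-1, (39|41)=+1; sign (−1)^0·-1^1·+1^1 = -1.
|Ram(-847757, -13530)| = 6, even; anisotropic at {5, 11, 23, 31, 41, ∞}.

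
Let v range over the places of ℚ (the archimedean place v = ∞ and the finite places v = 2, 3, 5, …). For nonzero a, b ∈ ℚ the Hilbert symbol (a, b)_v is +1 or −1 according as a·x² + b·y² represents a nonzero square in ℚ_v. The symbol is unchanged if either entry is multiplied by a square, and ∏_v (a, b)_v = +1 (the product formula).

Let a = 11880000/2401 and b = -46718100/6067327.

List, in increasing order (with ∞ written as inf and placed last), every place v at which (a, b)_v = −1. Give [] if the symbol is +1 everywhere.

Mod squares: a ≡ 33, b ≡ -3003. Check v ∈ {∞, 2, 3, 5, 7, 11, 13, 19}.
v=3: a=3^3·(≡2), b=3^3·(≡1) mod 3; (2|3)=-1, (1|3)=+1; (−1)^{3·3·1}·(-1)^3·(+1)^3 = +1.
v=13: a=13^0·(≡6), b=13^1·(≡12) mod 13; (6|13)=-1, (12|13)=+1; (−1)^{0·1·6}·(-1)^1·(+1)^0 = -1.
v=19: a=19^0·(≡14), b=19^-2·(≡8) mod 19; (14|19)=-1, (8|19)=-1; (−1)^{0·-2·9}·(-1)^-2·(-1)^0 = +1.
v=2: v_2(a)=6, v_2(b)=2; units ≡ 1, 5 (mod 8); ε·ε+αω+βω = 0·0+6·1+2·0 ≡ 0  ⇒  (a,b)_2 = +1.
v=11: a=11^1·(≡3), b=11^3·(≡6) mod 11; (3|11)=+1, (6|11)=-1; (−1)^{1·3·5}·(+1)^3·(-1)^1 = +1.
v=7: a=7^-4·(≡6), b=7^-5·(≡3) mod 7; (6|7)=-1, (3|7)=-1; (−1)^{-4·-5·3}·(-1)^-5·(-1)^-4 = -1.
v=∞: 33 > 0 and -3003 < 0  ⇒  (a,b)_∞ = +1.
v=5: a=5^4·(≡3), b=5^2·(≡3) mod 5; (3|5)=-1, (3|5)=-1; (−1)^{4·2·2}·(-1)^2·(-1)^4 = +1.
Ram(33, -3003) = {7, 13}; no ℚ_7-point on the conic.

[7, 13]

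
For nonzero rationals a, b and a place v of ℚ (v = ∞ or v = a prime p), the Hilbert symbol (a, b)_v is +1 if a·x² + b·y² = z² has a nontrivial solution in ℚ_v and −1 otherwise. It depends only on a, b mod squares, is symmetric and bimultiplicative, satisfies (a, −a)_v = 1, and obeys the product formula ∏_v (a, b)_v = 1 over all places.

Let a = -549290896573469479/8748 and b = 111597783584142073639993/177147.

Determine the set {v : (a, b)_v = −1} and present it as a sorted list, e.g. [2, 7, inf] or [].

[2, 17]

Mod squares: a ≡ -564213, b ≡ 289731. Check v ∈ {∞, 2, 3, 11, 13, 17, 19, 23, 37}.
v=17: a=17^3·(≡12), b=17^5·(≡4) mod 17; (12|17)=-1, (4|17)=+1; (−1)^{3·5·8}·(-1)^5·(+1)^3 = -1.
v=13: a=13^3·(≡2), b=13^3·(≡5) mod 13; (2|13)=-1, (5|13)=-1; (−1)^{3·3·6}·(-1)^3·(-1)^3 = +1.
v=3: a=3^-7·(≡2), b=3^-11·(≡1) mod 3; (2|3)=-1, (1|3)=+1; (−1)^{-7·-11·1}·(-1)^-11·(+1)^-7 = +1.
v=11: a=11^2·(≡6), b=11^2·(≡7) mod 11; (6|11)=-1, (7|11)=-1; (−1)^{2·2·5}·(-1)^2·(-1)^2 = +1.
v=23: a=23^1·(≡10), b=23^1·(≡4) mod 23; (10|23)=-1, (4|23)=+1; (−1)^{1·1·11}·(-1)^1·(+1)^1 = +1.
v=∞: -564213 < 0 and 289731 > 0  ⇒  (a,b)_∞ = +1.
v=19: a=19^2·(≡6), b=19^3·(≡4) mod 19; (6|19)=+1, (4|19)=+1; (−1)^{2·3·9}·(+1)^3·(+1)^2 = +1.
v=37: a=37^3·(≡14), b=37^4·(≡28) mod 37; (14|37)=-1, (28|37)=+1; (−1)^{3·4·18}·(-1)^4·(+1)^3 = +1.
v=2: v_2(a)=-2, v_2(b)=0; units ≡ 3, 3 (mod 8); ε·ε+αω+βω = 1·1+-2·1+0·1 ≡ 1  ⇒  (a,b)_2 = -1.
|Ram(-564213, 289731)| = 2, even; anisotropic at {2, 17}.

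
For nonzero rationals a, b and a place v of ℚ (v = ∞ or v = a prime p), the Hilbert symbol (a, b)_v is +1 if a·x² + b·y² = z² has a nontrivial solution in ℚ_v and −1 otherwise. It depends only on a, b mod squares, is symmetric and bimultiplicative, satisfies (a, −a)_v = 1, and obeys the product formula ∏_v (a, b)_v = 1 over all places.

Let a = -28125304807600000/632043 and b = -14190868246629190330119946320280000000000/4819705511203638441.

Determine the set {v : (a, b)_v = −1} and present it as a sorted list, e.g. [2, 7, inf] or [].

[3, 5, 7, inf]

Mod squares: a ≡ -2730, b ≡ -247. Check v ∈ {∞, 2, 3, 5, 7, 11, 13, 17, 19}.
v=19: a=19^4·(≡6), b=19^9·(≡17) mod 19; (6|19)=+1, (17|19)=+1; (−1)^{4·9·9}·(+1)^9·(+1)^4 = +1.
v=5: a=5^5·(≡1), b=5^10·(≡3) mod 5; (1|5)=+1, (3|5)=-1; (−1)^{5·10·2}·(+1)^10·(-1)^5 = -1.
v=11: a=11^2·(≡4), b=11^6·(≡7) mod 11; (4|11)=+1, (7|11)=-1; (−1)^{2·6·5}·(+1)^6·(-1)^2 = +1.
v=17: a=17^-2·(≡11), b=17^-2·(≡9) mod 17; (11|17)=-1, (9|17)=+1; (−1)^{-2·-2·8}·(-1)^-2·(+1)^-2 = +1.
v=∞: -2730 < 0 and -247 < 0  ⇒  (a,b)_∞ = -1.
v=3: a=3^-7·(≡2), b=3^-34·(≡2) mod 3; (2|3)=-1, (2|3)=-1; (−1)^{-7·-34·1}·(-1)^-34·(-1)^-7 = -1.
v=2: v_2(a)=7, v_2(b)=12; units ≡ 3, 1 (mod 8); ε·ε+αω+βω = 1·0+7·0+12·1 ≡ 0  ⇒  (a,b)_2 = +1.
v=13: a=13^1·(≡5), b=13^3·(≡5) mod 13; (5|13)=-1, (5|13)=-1; (−1)^{1·3·6}·(-1)^3·(-1)^1 = +1.
v=7: a=7^3·(≡4), b=7^10·(≡5) mod 7; (4|7)=+1, (5|7)=-1; (−1)^{3·10·3}·(+1)^10·(-1)^3 = -1.
|Ram(-2730, -247)| = 4, even; anisotropic at {3, 5, 7, ∞}.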